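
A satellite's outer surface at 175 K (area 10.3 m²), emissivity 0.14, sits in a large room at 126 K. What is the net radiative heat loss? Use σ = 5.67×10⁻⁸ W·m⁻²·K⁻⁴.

Q ≈ 56.1 W

Q = εσA(T⁴ − T_s⁴). T⁴ − T_s⁴ = (175)⁴ − (126)⁴ = 9.38×10^8 − 2.52×10^8 = 6.86×10^8 K⁴.
Q = 0.14 × 5.67×10⁻⁸ × 10.3 × 6.86×10^8 = 56.1 W.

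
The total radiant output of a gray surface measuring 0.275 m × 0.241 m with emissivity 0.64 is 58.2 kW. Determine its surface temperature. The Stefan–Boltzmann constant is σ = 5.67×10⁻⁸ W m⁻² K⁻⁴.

A = 0.275 × 0.241 = 0.0663 m².
From P = εσAT⁴, T = (P / εσA)^(1/4) = (58200 / (0.64 × 5.67×10⁻⁸ × 0.0663))^(1/4).
T = (2.42×10^13)^(1/4) = 2220 K.

T ≈ 2220 K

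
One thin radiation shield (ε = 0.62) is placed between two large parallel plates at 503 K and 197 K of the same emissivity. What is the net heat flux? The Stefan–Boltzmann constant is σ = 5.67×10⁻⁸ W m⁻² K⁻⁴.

q ≈ 796 W/m²

Each of the 2 gaps contributes resistance (2/ε − 1) = 2/0.62 − 1 = 2.226; total = 4.452.
q = σ(T₁⁴ − T₂⁴) / 4.452 = 5.67×10⁻⁸ × 6.25×10^10 / 4.452 = 796 W/m².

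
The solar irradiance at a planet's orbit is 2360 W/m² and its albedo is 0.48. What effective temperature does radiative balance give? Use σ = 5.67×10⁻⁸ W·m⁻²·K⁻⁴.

Power absorbed = (1−a)S·πR²; power emitted = 4πR²σT⁴. Equating and cancelling πR²:
T = ((1−a)S / 4σ)^(1/4) = (1230 / (4 × 5.67×10⁻⁸))^(1/4) = (5.41×10^9)^(1/4).
T = 271 K.

T ≈ 271 K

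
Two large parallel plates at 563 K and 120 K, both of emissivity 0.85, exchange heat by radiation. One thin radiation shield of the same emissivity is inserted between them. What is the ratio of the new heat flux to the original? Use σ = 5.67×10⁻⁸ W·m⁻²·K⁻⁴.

With N identical shields there are N+1 = 2 gaps in series, each with the same radiative resistance, so the flux falls to 1/(N+1) of its unshielded value.

ratio ≈ 0.500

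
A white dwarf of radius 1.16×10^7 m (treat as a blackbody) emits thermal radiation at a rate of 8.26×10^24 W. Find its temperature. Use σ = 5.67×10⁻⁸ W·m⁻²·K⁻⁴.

T ≈ 17100 K

A = 4πr² = 4π × (1.16×10^7)² = 1.69×10^15 m².
From P = σAT⁴, T = (P / σA)^(1/4) = (8.26×10^24 / (5.67×10⁻⁸ × 1.69×10^15))^(1/4).
T = (8.62×10^16)^(1/4) = 17100 K.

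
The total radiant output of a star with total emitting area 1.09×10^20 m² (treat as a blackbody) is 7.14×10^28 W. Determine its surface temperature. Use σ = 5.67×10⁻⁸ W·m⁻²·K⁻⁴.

From P = σAT⁴, T = (P / σA)^(1/4) = (7.14×10^28 / (5.67×10⁻⁸ × 1.09×10^20))^(1/4).
T = (1.16×10^16)^(1/4) = 10400 K.

T ≈ 10400 K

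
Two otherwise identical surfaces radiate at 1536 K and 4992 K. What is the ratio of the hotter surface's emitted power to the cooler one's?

ratio ≈ 112

P ∝ T⁴, so the ratio is (4992/1536)⁴ = (3.250)⁴ = 112.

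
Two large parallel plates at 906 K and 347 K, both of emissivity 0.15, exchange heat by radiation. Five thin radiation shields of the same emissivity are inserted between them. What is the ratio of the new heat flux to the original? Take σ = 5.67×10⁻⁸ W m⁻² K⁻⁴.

ratio ≈ 0.167

With N identical shields there are N+1 = 6 gaps in series, each with the same radiative resistance, so the flux falls to 1/(N+1) of its unshielded value.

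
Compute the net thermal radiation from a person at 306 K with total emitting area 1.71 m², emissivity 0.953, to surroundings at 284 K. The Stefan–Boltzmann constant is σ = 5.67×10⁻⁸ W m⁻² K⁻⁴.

Q ≈ 209 W

Q = εσA(T⁴ − T_s⁴). T⁴ − T_s⁴ = (306)⁴ − (284)⁴ = 8.77×10^9 − 6.51×10^9 = 2.26×10^9 K⁴.
Q = 0.953 × 5.67×10⁻⁸ × 1.71 × 2.26×10^9 = 209 W.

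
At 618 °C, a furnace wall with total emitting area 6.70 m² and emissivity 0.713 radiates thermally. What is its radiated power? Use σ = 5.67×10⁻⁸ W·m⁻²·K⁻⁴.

618 °C = 891 K.
P = εσAT⁴ = 0.713 × 5.67×10⁻⁸ × 6.70 × (891)⁴ = 0.713 × 5.67×10⁻⁸ × 6.70 × 6.30×10^11.
P = 1.71×10^5 W.

P ≈ 1.71×10^5 W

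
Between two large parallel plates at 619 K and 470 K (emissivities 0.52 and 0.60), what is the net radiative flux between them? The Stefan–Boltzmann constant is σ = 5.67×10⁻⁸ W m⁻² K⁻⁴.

For two large parallel gray plates, q = σ(T₁⁴ − T₂⁴) / (1/ε₁ + 1/ε₂ − 1).
1/ε₁ + 1/ε₂ − 1 = 1/0.52 + 1/0.60 − 1 = 2.590.
T₁⁴ − T₂⁴ = 1.47×10^11 − 4.88×10^10 = 9.80×10^10 K⁴.
q = 5.67×10⁻⁸ × 9.80×10^10 / 2.590 = 2150 W/m².

q ≈ 2150 W/m²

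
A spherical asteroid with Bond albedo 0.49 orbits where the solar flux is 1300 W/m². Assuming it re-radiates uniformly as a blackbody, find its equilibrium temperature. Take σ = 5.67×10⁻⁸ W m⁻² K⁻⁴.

T ≈ 233 K

Power absorbed = (1−a)S·πR²; power emitted = 4πR²σT⁴. Equating and cancelling πR²:
T = ((1−a)S / 4σ)^(1/4) = (663 / (4 × 5.67×10⁻⁸))^(1/4) = (2.92×10^9)^(1/4).
T = 233 K.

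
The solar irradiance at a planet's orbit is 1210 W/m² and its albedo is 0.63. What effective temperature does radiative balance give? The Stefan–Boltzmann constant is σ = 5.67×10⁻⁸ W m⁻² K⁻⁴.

T ≈ 211 K

Power absorbed = (1−a)S·πR²; power emitted = 4πR²σT⁴. Equating and cancelling πR²:
T = ((1−a)S / 4σ)^(1/4) = (448 / (4 × 5.67×10⁻⁸))^(1/4) = (1.97×10^9)^(1/4).
T = 211 K.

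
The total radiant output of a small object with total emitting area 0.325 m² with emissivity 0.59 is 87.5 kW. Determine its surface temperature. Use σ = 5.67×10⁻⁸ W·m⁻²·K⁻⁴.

From P = εσAT⁴, T = (P / εσA)^(1/4) = (87500 / (0.59 × 5.67×10⁻⁸ × 0.325))^(1/4).
T = (8.05×10^12)^(1/4) = 1680 K.

T ≈ 1680 K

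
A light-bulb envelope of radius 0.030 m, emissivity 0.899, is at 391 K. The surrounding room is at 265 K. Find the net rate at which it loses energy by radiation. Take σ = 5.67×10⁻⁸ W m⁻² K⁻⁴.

A = 4πr² = 4π × (0.030)² = 0.0113 m².
Q = εσA(T⁴ − T_s⁴). T⁴ − T_s⁴ = (391)⁴ − (265)⁴ = 2.34×10^10 − 4.93×10^9 = 1.84×10^10 K⁴.
Q = 0.899 × 5.67×10⁻⁸ × 0.0113 × 1.84×10^10 = 10.6 W.

Q ≈ 10.6 W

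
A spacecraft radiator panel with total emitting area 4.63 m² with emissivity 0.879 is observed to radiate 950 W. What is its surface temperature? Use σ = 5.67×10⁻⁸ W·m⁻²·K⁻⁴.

From P = εσAT⁴, T = (P / εσA)^(1/4) = (950 / (0.879 × 5.67×10⁻⁸ × 4.63))^(1/4).
T = (4.12×10^9)^(1/4) = 253 K.

T ≈ 253 K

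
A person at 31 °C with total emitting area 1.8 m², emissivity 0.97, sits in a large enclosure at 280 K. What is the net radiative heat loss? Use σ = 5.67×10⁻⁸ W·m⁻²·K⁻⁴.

Convert: 31 °C = 304 K.
Q = εσA(T⁴ − T_s⁴). T⁴ − T_s⁴ = (304)⁴ − (280)⁴ = 8.54×10^9 − 6.15×10^9 = 2.39×10^9 K⁴.
Q = 0.97 × 5.67×10⁻⁸ × 1.80 × 2.39×10^9 = 237 W.

Q ≈ 237 W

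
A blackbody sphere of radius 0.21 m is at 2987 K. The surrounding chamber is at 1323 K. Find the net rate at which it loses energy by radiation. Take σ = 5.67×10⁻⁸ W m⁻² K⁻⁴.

A = 4πr² = 4π × (0.21)² = 0.554 m².
Q = σA(T⁴ − T_s⁴). T⁴ − T_s⁴ = (2987)⁴ − (1323)⁴ = 7.96×10^13 − 3.06×10^12 = 7.65×10^13 K⁴.
Q = 5.67×10⁻⁸ × 0.554 × 7.65×10^13 = 2.41×10^6 W.

Q ≈ 2.41×10^6 W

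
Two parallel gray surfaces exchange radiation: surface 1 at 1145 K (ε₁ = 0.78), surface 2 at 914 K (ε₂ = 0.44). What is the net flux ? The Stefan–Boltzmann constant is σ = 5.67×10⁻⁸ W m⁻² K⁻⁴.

q ≈ 22700 W/m²

For two large parallel gray plates, q = σ(T₁⁴ − T₂⁴) / (1/ε₁ + 1/ε₂ − 1).
1/ε₁ + 1/ε₂ − 1 = 1/0.78 + 1/0.44 − 1 = 2.555.
T₁⁴ − T₂⁴ = 1.72×10^12 − 6.98×10^11 = 1.02×10^12 K⁴.
q = 5.67×10⁻⁸ × 1.02×10^12 / 2.555 = 22700 W/m².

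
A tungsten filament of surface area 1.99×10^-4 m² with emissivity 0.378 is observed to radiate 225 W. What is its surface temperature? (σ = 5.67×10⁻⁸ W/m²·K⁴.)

T ≈ 2700 K

From P = εσAT⁴, T = (P / εσA)^(1/4) = (225 / (0.378 × 5.67×10⁻⁸ × 1.99×10^-4))^(1/4).
T = (5.28×10^13)^(1/4) = 2700 K.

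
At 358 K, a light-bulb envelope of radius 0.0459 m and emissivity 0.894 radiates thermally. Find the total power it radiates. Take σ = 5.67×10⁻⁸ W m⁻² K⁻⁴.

P ≈ 22.0 W

A = 4πr² = 4π × (0.0459)² = 0.0265 m².
P = εσAT⁴ = 0.894 × 5.67×10⁻⁸ × 0.0265 × (358)⁴ = 0.894 × 5.67×10⁻⁸ × 0.0265 × 1.64×10^10.
P = 22.0 W.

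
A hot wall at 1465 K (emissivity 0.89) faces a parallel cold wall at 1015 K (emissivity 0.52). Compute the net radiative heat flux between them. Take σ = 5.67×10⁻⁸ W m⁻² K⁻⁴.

q ≈ 98200 W/m²

For two large parallel gray plates, q = σ(T₁⁴ − T₂⁴) / (1/ε₁ + 1/ε₂ − 1).
1/ε₁ + 1/ε₂ − 1 = 1/0.89 + 1/0.52 − 1 = 2.047.
T₁⁴ − T₂⁴ = 4.61×10^12 − 1.06×10^12 = 3.54×10^12 K⁴.
q = 5.67×10⁻⁸ × 3.54×10^12 / 2.047 = 98200 W/m².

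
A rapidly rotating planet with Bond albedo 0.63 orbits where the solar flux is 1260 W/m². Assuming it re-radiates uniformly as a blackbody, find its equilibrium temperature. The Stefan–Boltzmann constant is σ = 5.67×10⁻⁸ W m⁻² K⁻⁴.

Power absorbed = (1−a)S·πR²; power emitted = 4πR²σT⁴. Equating and cancelling πR²:
T = ((1−a)S / 4σ)^(1/4) = (466 / (4 × 5.67×10⁻⁸))^(1/4) = (2.06×10^9)^(1/4).
T = 213 K.

T ≈ 213 K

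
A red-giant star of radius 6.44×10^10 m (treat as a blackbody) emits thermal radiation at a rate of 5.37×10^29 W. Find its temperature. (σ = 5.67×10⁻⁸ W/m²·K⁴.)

A = 4πr² = 4π × (6.44×10^10)² = 5.21×10^22 m².
From P = σAT⁴, T = (P / σA)^(1/4) = (5.37×10^29 / (5.67×10⁻⁸ × 5.21×10^22))^(1/4).
T = (1.82×10^14)^(1/4) = 3670 K.

T ≈ 3670 K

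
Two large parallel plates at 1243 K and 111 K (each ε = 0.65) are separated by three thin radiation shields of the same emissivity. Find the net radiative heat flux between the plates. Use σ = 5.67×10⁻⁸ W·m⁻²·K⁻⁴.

Each of the 4 gaps contributes resistance (2/ε − 1) = 2/0.65 − 1 = 2.077; total = 8.308.
q = σ(T₁⁴ − T₂⁴) / 8.308 = 5.67×10⁻⁸ × 2.39×10^12 / 8.308 = 16300 W/m².

q ≈ 16300 W/m²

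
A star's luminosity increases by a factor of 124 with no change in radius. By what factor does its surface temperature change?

factor ≈ 3.34

P ∝ T⁴ ⇒ T ∝ P^(1/4), so T scales by (124)^(1/4) = 3.34.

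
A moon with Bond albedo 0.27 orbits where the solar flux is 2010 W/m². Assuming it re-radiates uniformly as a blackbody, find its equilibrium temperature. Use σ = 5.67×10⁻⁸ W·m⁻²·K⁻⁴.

T ≈ 284 K

Power absorbed = (1−a)S·πR²; power emitted = 4πR²σT⁴. Equating and cancelling πR²:
T = ((1−a)S / 4σ)^(1/4) = (1470 / (4 × 5.67×10⁻⁸))^(1/4) = (6.47×10^9)^(1/4).
T = 284 K.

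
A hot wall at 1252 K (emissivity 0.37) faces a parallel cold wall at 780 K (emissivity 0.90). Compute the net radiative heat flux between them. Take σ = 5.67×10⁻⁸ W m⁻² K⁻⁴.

q ≈ 42100 W/m²

For two large parallel gray plates, q = σ(T₁⁴ − T₂⁴) / (1/ε₁ + 1/ε₂ − 1).
1/ε₁ + 1/ε₂ − 1 = 1/0.37 + 1/0.90 − 1 = 2.814.
T₁⁴ − T₂⁴ = 2.46×10^12 − 3.70×10^11 = 2.09×10^12 K⁴.
q = 5.67×10⁻⁸ × 2.09×10^12 / 2.814 = 42100 W/m².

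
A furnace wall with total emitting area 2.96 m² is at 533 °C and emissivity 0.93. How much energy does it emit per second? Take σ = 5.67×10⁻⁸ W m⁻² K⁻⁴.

533 °C = 806 K.
P = εσAT⁴ = 0.93 × 5.67×10⁻⁸ × 2.96 × (806)⁴ = 0.93 × 5.67×10⁻⁸ × 2.96 × 4.22×10^11.
P = 65900 W.

P ≈ 65900 W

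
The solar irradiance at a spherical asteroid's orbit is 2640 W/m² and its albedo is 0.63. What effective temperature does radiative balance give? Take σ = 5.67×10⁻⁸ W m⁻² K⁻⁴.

Power absorbed = (1−a)S·πR²; power emitted = 4πR²σT⁴. Equating and cancelling πR²:
T = ((1−a)S / 4σ)^(1/4) = (977 / (4 × 5.67×10⁻⁸))^(1/4) = (4.31×10^9)^(1/4).
T = 256 K.

T ≈ 256 K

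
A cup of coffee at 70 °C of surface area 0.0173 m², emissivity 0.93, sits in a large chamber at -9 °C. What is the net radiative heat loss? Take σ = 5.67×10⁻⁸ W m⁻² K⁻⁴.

Q ≈ 8.20 W

Convert: 70 °C = 343 K; -9 °C = 264 K.
Q = εσA(T⁴ − T_s⁴). T⁴ − T_s⁴ = (343)⁴ − (264)⁴ = 1.38×10^10 − 4.86×10^9 = 8.98×10^9 K⁴.
Q = 0.93 × 5.67×10⁻⁸ × 0.0173 × 8.98×10^9 = 8.20 W.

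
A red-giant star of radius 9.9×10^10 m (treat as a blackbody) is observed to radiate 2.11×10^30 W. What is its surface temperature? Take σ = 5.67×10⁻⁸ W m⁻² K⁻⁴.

T ≈ 4170 K

A = 4πr² = 4π × (9.9×10^10)² = 1.23×10^23 m².
From P = σAT⁴, T = (P / σA)^(1/4) = (2.11×10^30 / (5.67×10⁻⁸ × 1.23×10^23))^(1/4).
T = (3.02×10^14)^(1/4) = 4170 K.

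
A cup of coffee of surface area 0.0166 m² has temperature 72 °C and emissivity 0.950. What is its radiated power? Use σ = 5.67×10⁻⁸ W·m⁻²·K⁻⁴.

P ≈ 12.7 W

72 °C = 345 K.
Stefan–Boltzmann: P = εσAT⁴ = 0.950 × 5.67×10⁻⁸ × 0.0166 × (345)⁴ = 0.950 × 5.67×10⁻⁸ × 0.0166 × 1.42×10^10.
P = 12.7 W.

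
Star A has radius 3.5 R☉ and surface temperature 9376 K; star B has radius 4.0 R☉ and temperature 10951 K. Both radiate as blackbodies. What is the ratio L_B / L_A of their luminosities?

L_B/L_A ≈ 2.43

L = 4πR²σT⁴ ∝ R²T⁴, so L_B/L_A = (4.0/3.5)² × (10951/9376)⁴ = 1.31 × 1.86 = 2.43.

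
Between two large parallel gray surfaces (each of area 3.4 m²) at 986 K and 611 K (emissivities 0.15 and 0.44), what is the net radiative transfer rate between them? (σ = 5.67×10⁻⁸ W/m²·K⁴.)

For two large parallel gray plates, q = σ(T₁⁴ − T₂⁴) / (1/ε₁ + 1/ε₂ − 1).
1/ε₁ + 1/ε₂ − 1 = 1/0.15 + 1/0.44 − 1 = 7.939.
T₁⁴ − T₂⁴ = 9.45×10^11 − 1.39×10^11 = 8.06×10^11 K⁴.
q = 5.67×10⁻⁸ × 8.06×10^11 / 7.939 = 5750 W/m².
Q = q·A = 5750 × 3.4 = 19600 W.

Q ≈ 19600 W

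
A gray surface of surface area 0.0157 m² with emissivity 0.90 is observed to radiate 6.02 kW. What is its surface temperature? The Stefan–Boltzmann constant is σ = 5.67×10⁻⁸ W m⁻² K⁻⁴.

T ≈ 1660 K

From P = εσAT⁴, T = (P / εσA)^(1/4) = (6020 / (0.90 × 5.67×10⁻⁸ × 0.0157))^(1/4).
T = (7.51×10^12)^(1/4) = 1660 K.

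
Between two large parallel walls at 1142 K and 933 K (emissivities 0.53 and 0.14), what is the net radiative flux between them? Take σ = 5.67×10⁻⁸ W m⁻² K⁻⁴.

q ≈ 6660 W/m²

For two large parallel gray plates, q = σ(T₁⁴ − T₂⁴) / (1/ε₁ + 1/ε₂ − 1).
1/ε₁ + 1/ε₂ − 1 = 1/0.53 + 1/0.14 − 1 = 8.030.
T₁⁴ − T₂⁴ = 1.70×10^12 − 7.58×10^11 = 9.43×10^11 K⁴.
q = 5.67×10⁻⁸ × 9.43×10^11 / 8.030 = 6660 W/m².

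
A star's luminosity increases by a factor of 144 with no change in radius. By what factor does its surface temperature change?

P ∝ T⁴ ⇒ T ∝ P^(1/4), so T scales by (144)^(1/4) = 3.46.

factor ≈ 3.46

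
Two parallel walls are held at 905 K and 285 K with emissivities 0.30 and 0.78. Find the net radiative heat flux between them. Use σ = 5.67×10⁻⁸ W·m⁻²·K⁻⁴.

q ≈ 10400 W/m²

For two large parallel gray plates, q = σ(T₁⁴ − T₂⁴) / (1/ε₁ + 1/ε₂ − 1).
1/ε₁ + 1/ε₂ − 1 = 1/0.30 + 1/0.78 − 1 = 3.615.
T₁⁴ − T₂⁴ = 6.71×10^11 − 6.60×10^9 = 6.64×10^11 K⁴.
q = 5.67×10⁻⁸ × 6.64×10^11 / 3.615 = 10400 W/m².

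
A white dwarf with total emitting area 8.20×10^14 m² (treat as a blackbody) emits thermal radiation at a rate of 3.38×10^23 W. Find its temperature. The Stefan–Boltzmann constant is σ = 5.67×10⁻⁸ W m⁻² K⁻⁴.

From P = σAT⁴, T = (P / σA)^(1/4) = (3.38×10^23 / (5.67×10⁻⁸ × 8.20×10^14))^(1/4).
T = (7.27×10^15)^(1/4) = 9230 K.

T ≈ 9230 K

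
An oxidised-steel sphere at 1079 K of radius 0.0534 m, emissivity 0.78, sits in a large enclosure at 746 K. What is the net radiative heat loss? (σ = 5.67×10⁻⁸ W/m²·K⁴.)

Q ≈ 1660 W

A = 4πr² = 4π × (0.0534)² = 0.0358 m².
Q = εσA(T⁴ − T_s⁴). T⁴ − T_s⁴ = (1079)⁴ − (746)⁴ = 1.36×10^12 − 3.10×10^11 = 1.05×10^12 K⁴.
Q = 0.78 × 5.67×10⁻⁸ × 0.0358 × 1.05×10^12 = 1660 W.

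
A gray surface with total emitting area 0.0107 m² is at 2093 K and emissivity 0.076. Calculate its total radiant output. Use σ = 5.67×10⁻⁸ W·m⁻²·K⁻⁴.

Stefan–Boltzmann: P = εσAT⁴ = 0.076 × 5.67×10⁻⁸ × 0.0107 × (2093)⁴ = 0.076 × 5.67×10⁻⁸ × 0.0107 × 1.92×10^13.
P = 885 W.

P ≈ 885 W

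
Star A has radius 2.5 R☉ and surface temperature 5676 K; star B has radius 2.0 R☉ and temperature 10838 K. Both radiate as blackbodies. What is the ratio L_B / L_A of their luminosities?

L = 4πR²σT⁴ ∝ R²T⁴, so L_B/L_A = (2.0/2.5)² × (10838/5676)⁴ = 0.640 × 13.3 = 8.51.

L_B/L_A ≈ 8.51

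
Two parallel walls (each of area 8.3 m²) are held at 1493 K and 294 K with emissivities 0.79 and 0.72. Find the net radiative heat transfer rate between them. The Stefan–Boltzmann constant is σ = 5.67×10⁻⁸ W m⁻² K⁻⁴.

Q ≈ 1.41×10^6 W

For two large parallel gray plates, q = σ(T₁⁴ − T₂⁴) / (1/ε₁ + 1/ε₂ − 1).
1/ε₁ + 1/ε₂ − 1 = 1/0.79 + 1/0.72 − 1 = 1.655.
T₁⁴ − T₂⁴ = 4.97×10^12 − 7.47×10^9 = 4.96×10^12 K⁴.
q = 5.67×10⁻⁸ × 4.96×10^12 / 1.655 = 1.70×10^5 W/m².
Q = q·A = 1.70×10^5 × 8.3 = 1.41×10^6 W.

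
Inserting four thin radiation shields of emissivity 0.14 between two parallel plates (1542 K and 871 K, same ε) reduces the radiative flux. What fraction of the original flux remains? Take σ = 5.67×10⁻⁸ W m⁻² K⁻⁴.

ratio ≈ 0.200

With N identical shields there are N+1 = 5 gaps in series, each with the same radiative resistance, so the flux falls to 1/(N+1) of its unshielded value.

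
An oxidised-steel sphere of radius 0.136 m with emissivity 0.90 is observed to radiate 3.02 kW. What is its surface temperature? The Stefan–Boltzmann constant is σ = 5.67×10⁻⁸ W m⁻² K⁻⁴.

A = 4πr² = 4π × (0.136)² = 0.232 m².
From P = εσAT⁴, T = (P / εσA)^(1/4) = (3020 / (0.90 × 5.67×10⁻⁸ × 0.232))^(1/4).
T = (2.55×10^11)^(1/4) = 710 K.

T ≈ 710 K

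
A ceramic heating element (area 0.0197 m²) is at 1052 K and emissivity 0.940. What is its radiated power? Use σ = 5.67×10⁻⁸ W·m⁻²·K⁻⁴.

P ≈ 1290 W

Stefan–Boltzmann: P = εσAT⁴ = 0.940 × 5.67×10⁻⁸ × 0.0197 × (1052)⁴ = 0.940 × 5.67×10⁻⁸ × 0.0197 × 1.22×10^12.
P = 1290 W.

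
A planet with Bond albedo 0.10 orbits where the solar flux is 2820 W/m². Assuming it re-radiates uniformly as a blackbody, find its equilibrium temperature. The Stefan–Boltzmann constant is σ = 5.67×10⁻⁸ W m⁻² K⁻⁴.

T ≈ 325 K

Power absorbed = (1−a)S·πR²; power emitted = 4πR²σT⁴. Equating and cancelling πR²:
T = ((1−a)S / 4σ)^(1/4) = (2540 / (4 × 5.67×10⁻⁸))^(1/4) = (1.12×10^10)^(1/4).
T = 325 K.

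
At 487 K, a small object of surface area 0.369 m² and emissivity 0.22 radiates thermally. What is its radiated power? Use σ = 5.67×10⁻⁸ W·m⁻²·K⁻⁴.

P ≈ 259 W

P = εσAT⁴ = 0.22 × 5.67×10⁻⁸ × 0.369 × (487)⁴ = 0.22 × 5.67×10⁻⁸ × 0.369 × 5.62×10^10.
P = 259 W.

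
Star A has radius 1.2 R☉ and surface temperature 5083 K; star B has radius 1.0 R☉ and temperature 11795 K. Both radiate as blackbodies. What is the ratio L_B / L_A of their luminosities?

L = 4πR²σT⁴ ∝ R²T⁴, so L_B/L_A = (1.0/1.2)² × (11795/5083)⁴ = 0.694 × 29.0 = 20.1.

L_B/L_A ≈ 20.1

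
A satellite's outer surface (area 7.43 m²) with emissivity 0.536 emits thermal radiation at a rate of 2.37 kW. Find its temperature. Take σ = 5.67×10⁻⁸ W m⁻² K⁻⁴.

From P = εσAT⁴, T = (P / εσA)^(1/4) = (2370 / (0.536 × 5.67×10⁻⁸ × 7.43))^(1/4).
T = (1.05×10^10)^(1/4) = 320 K.

T ≈ 320 K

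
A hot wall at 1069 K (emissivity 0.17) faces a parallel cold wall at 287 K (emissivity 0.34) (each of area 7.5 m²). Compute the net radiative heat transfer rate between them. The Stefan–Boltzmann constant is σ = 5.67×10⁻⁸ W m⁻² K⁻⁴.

Q ≈ 70600 W

For two large parallel gray plates, q = σ(T₁⁴ − T₂⁴) / (1/ε₁ + 1/ε₂ − 1).
1/ε₁ + 1/ε₂ − 1 = 1/0.17 + 1/0.34 − 1 = 7.824.
T₁⁴ − T₂⁴ = 1.31×10^12 − 6.78×10^9 = 1.30×10^12 K⁴.
q = 5.67×10⁻⁸ × 1.30×10^12 / 7.824 = 9420 W/m².
Q = q·A = 9420 × 7.5 = 70600 W.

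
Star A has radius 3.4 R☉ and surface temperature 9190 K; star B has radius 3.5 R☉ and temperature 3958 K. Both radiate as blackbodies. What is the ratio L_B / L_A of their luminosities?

L_B/L_A ≈ 0.0365

L = 4πR²σT⁴ ∝ R²T⁴, so L_B/L_A = (3.5/3.4)² × (3958/9190)⁴ = 1.06 × 0.0344 = 0.0365.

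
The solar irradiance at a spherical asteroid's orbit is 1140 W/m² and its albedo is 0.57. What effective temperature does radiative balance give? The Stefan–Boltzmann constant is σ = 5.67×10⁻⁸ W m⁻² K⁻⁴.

Power absorbed = (1−a)S·πR²; power emitted = 4πR²σT⁴. Equating and cancelling πR²:
T = ((1−a)S / 4σ)^(1/4) = (490 / (4 × 5.67×10⁻⁸))^(1/4) = (2.16×10^9)^(1/4).
T = 216 K.

T ≈ 216 K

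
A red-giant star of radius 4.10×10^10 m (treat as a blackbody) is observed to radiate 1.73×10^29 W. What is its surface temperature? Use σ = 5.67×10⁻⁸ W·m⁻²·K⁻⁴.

A = 4πr² = 4π × (4.10×10^10)² = 2.11×10^22 m².
From P = σAT⁴, T = (P / σA)^(1/4) = (1.73×10^29 / (5.67×10⁻⁸ × 2.11×10^22))^(1/4).
T = (1.44×10^14)^(1/4) = 3470 K.

T ≈ 3470 K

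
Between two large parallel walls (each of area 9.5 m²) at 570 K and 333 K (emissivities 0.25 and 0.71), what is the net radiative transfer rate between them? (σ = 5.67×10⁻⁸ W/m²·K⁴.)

Q ≈ 11400 W

For two large parallel gray plates, q = σ(T₁⁴ − T₂⁴) / (1/ε₁ + 1/ε₂ − 1).
1/ε₁ + 1/ε₂ − 1 = 1/0.25 + 1/0.71 − 1 = 4.408.
T₁⁴ − T₂⁴ = 1.06×10^11 − 1.23×10^10 = 9.33×10^10 K⁴.
q = 5.67×10⁻⁸ × 9.33×10^10 / 4.408 = 1200 W/m².
Q = q·A = 1200 × 9.5 = 11400 W.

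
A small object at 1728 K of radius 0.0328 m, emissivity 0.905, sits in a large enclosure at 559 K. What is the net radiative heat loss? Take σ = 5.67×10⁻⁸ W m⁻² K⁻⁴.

Q ≈ 6120 W

A = 4πr² = 4π × (0.0328)² = 0.0135 m².
Q = εσA(T⁴ − T_s⁴). T⁴ − T_s⁴ = (1728)⁴ − (559)⁴ = 8.92×10^12 − 9.76×10^10 = 8.82×10^12 K⁴.
Q = 0.905 × 5.67×10⁻⁸ × 0.0135 × 8.82×10^12 = 6120 W.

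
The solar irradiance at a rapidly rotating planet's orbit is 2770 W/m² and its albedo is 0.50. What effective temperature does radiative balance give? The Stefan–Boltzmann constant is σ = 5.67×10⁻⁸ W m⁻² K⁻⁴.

T ≈ 280 K

Power absorbed = (1−a)S·πR²; power emitted = 4πR²σT⁴. Equating and cancelling πR²:
T = ((1−a)S / 4σ)^(1/4) = (1380 / (4 × 5.67×10⁻⁸))^(1/4) = (6.11×10^9)^(1/4).
T = 280 K.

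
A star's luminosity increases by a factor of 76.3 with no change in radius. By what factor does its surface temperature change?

P ∝ T⁴ ⇒ T ∝ P^(1/4), so T scales by (76.3)^(1/4) = 2.96.

factor ≈ 2.96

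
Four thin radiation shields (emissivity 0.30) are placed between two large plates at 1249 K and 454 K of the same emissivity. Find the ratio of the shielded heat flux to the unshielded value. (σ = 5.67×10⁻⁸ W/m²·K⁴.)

ratio ≈ 0.200

With N identical shields there are N+1 = 5 gaps in series, each with the same radiative resistance, so the flux falls to 1/(N+1) of its unshielded value.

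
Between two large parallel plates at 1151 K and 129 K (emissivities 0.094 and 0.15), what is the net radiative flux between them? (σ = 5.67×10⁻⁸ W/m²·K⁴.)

For two large parallel gray plates, q = σ(T₁⁴ − T₂⁴) / (1/ε₁ + 1/ε₂ − 1).
1/ε₁ + 1/ε₂ − 1 = 1/0.094 + 1/0.15 − 1 = 16.30.
T₁⁴ − T₂⁴ = 1.76×10^12 − 2.77×10^8 = 1.75×10^12 K⁴.
q = 5.67×10⁻⁸ × 1.75×10^12 / 16.30 = 6100 W/m².

q ≈ 6100 W/m²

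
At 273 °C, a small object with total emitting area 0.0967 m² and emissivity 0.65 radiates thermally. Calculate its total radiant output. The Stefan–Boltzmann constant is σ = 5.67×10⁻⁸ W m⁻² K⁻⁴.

273 °C = 546 K.
Stefan–Boltzmann: P = εσAT⁴ = 0.65 × 5.67×10⁻⁸ × 0.0967 × (546)⁴ = 0.65 × 5.67×10⁻⁸ × 0.0967 × 8.89×10^10.
P = 317 W.

P ≈ 317 W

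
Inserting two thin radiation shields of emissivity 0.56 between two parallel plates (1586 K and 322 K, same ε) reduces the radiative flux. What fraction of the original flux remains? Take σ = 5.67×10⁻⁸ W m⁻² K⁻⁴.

With N identical shields there are N+1 = 3 gaps in series, each with the same radiative resistance, so the flux falls to 1/(N+1) of its unshielded value.

ratio ≈ 0.333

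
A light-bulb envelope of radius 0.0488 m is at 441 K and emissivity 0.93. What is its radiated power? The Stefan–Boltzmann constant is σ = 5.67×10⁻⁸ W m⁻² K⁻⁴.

P ≈ 59.7 W

A = 4πr² = 4π × (0.0488)² = 0.0299 m².
Stefan–Boltzmann: P = εσAT⁴ = 0.93 × 5.67×10⁻⁸ × 0.0299 × (441)⁴ = 0.93 × 5.67×10⁻⁸ × 0.0299 × 3.78×10^10.
P = 59.7 W.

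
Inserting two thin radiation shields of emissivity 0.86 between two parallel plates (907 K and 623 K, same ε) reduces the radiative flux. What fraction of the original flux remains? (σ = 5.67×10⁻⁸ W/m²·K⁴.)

With N identical shields there are N+1 = 3 gaps in series, each with the same radiative resistance, so the flux falls to 1/(N+1) of its unshielded value.

ratio ≈ 0.333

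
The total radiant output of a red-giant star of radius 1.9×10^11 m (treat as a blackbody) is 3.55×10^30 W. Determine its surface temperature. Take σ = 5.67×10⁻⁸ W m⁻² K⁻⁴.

A = 4πr² = 4π × (1.9×10^11)² = 4.54×10^23 m².
From P = σAT⁴, T = (P / σA)^(1/4) = (3.55×10^30 / (5.67×10⁻⁸ × 4.54×10^23))^(1/4).
T = (1.38×10^14)^(1/4) = 3430 K.

T ≈ 3430 K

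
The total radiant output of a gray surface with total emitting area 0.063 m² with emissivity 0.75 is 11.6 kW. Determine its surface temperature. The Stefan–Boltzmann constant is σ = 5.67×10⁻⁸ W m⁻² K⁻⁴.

T ≈ 1440 K

From P = εσAT⁴, T = (P / εσA)^(1/4) = (11600 / (0.75 × 5.67×10⁻⁸ × 0.0630))^(1/4).
T = (4.33×10^12)^(1/4) = 1440 K.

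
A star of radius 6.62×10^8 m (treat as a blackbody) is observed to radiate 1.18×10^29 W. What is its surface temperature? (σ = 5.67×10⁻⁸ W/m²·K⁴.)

T ≈ 24800 K

A = 4πr² = 4π × (6.62×10^8)² = 5.51×10^18 m².
From P = σAT⁴, T = (P / σA)^(1/4) = (1.18×10^29 / (5.67×10⁻⁸ × 5.51×10^18))^(1/4).
T = (3.78×10^17)^(1/4) = 24800 K.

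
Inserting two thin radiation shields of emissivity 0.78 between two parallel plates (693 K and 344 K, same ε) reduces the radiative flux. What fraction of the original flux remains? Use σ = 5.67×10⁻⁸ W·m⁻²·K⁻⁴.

With N identical shields there are N+1 = 3 gaps in series, each with the same radiative resistance, so the flux falls to 1/(N+1) of its unshielded value.

ratio ≈ 0.333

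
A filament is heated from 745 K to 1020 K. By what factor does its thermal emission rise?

ratio ≈ 3.51

P ∝ T⁴, so the ratio is (1020/745)⁴ = (1.369)⁴ = 3.51.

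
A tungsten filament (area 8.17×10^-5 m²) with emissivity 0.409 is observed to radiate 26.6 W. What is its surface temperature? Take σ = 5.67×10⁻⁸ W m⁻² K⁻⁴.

T ≈ 1940 K

From P = εσAT⁴, T = (P / εσA)^(1/4) = (26.6 / (0.409 × 5.67×10⁻⁸ × 8.17×10^-5))^(1/4).
T = (1.40×10^13)^(1/4) = 1940 K.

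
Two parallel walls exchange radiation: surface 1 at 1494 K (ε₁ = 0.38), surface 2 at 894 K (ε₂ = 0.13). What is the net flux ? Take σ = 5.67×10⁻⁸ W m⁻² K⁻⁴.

For two large parallel gray plates, q = σ(T₁⁴ − T₂⁴) / (1/ε₁ + 1/ε₂ − 1).
1/ε₁ + 1/ε₂ − 1 = 1/0.38 + 1/0.13 − 1 = 9.324.
T₁⁴ − T₂⁴ = 4.98×10^12 − 6.39×10^11 = 4.34×10^12 K⁴.
q = 5.67×10⁻⁸ × 4.34×10^12 / 9.324 = 26400 W/m².

q ≈ 26400 W/m²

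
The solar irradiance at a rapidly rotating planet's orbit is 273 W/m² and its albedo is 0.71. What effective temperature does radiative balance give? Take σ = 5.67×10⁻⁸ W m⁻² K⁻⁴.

T ≈ 137 K

Power absorbed = (1−a)S·πR²; power emitted = 4πR²σT⁴. Equating and cancelling πR²:
T = ((1−a)S / 4σ)^(1/4) = (79.2 / (4 × 5.67×10⁻⁸))^(1/4) = (3.49×10^8)^(1/4).
T = 137 K.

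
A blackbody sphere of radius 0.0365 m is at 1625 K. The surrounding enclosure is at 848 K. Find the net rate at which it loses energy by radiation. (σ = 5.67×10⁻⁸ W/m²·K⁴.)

Q ≈ 6130 W

A = 4πr² = 4π × (0.0365)² = 0.0167 m².
Q = σA(T⁴ − T_s⁴). T⁴ − T_s⁴ = (1625)⁴ − (848)⁴ = 6.97×10^12 − 5.17×10^11 = 6.46×10^12 K⁴.
Q = 5.67×10⁻⁸ × 0.0167 × 6.46×10^12 = 6130 W.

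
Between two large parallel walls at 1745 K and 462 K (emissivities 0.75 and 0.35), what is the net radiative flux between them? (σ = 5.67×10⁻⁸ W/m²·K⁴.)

For two large parallel gray plates, q = σ(T₁⁴ − T₂⁴) / (1/ε₁ + 1/ε₂ − 1).
1/ε₁ + 1/ε₂ − 1 = 1/0.75 + 1/0.35 − 1 = 3.190.
T₁⁴ − T₂⁴ = 9.27×10^12 − 4.56×10^10 = 9.23×10^12 K⁴.
q = 5.67×10⁻⁸ × 9.23×10^12 / 3.190 = 1.64×10^5 W/m².

q ≈ 1.64×10^5 W/m²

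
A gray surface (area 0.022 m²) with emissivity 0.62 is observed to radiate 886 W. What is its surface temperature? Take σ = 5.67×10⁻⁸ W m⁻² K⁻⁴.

T ≈ 1030 K

From P = εσAT⁴, T = (P / εσA)^(1/4) = (886 / (0.62 × 5.67×10⁻⁸ × 0.0220))^(1/4).
T = (1.15×10^12)^(1/4) = 1030 K.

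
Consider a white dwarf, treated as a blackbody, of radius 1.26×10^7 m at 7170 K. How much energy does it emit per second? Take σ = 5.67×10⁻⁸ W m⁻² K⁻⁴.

P ≈ 2.99×10^23 W

A = 4πr² = 4π × (1.26×10^7)² = 2.00×10^15 m².
P = σAT⁴ = 5.67×10⁻⁸ × 2.00×10^15 × (7170)⁴ = 5.67×10⁻⁸ × 2.00×10^15 × 2.64×10^15.
P = 2.99×10^23 W.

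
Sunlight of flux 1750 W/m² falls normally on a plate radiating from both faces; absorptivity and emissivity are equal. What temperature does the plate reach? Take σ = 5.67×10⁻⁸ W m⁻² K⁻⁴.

T ≈ 352 K

Absorbed flux αS = emitted flux 2εσT⁴ per unit area; with α = ε this gives T = (S/2σ)^(1/4).
T = (1750 / (2 × 5.67×10⁻⁸))^(1/4) = (1.54×10^10)^(1/4).
T = 352 K.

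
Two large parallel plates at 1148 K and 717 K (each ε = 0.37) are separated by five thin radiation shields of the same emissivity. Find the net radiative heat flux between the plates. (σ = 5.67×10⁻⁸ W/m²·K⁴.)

Each of the 6 gaps contributes resistance (2/ε − 1) = 2/0.37 − 1 = 4.405; total = 26.43.
q = σ(T₁⁴ − T₂⁴) / 26.43 = 5.67×10⁻⁸ × 1.47×10^12 / 26.43 = 3160 W/m².

q ≈ 3160 W/m²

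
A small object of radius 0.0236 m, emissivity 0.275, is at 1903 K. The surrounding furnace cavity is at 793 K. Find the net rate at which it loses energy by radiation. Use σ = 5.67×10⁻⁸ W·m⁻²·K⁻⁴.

A = 4πr² = 4π × (0.0236)² = 7.00×10^-3 m².
Q = εσA(T⁴ − T_s⁴). T⁴ − T_s⁴ = (1903)⁴ − (793)⁴ = 1.31×10^13 − 3.95×10^11 = 1.27×10^13 K⁴.
Q = 0.275 × 5.67×10⁻⁸ × 7.00×10^-3 × 1.27×10^13 = 1390 W.

Q ≈ 1390 W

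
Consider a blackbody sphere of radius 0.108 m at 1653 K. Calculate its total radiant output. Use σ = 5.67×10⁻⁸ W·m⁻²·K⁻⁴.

P ≈ 62000 W

A = 4πr² = 4π × (0.108)² = 0.147 m².
P = σAT⁴ = 5.67×10⁻⁸ × 0.147 × (1653)⁴ = 5.67×10⁻⁸ × 0.147 × 7.47×10^12.
P = 62000 W.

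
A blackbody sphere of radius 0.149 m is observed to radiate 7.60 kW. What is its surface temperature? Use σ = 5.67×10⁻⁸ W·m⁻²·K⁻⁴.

T ≈ 833 K

A = 4πr² = 4π × (0.149)² = 0.279 m².
From P = σAT⁴, T = (P / σA)^(1/4) = (7600 / (5.67×10⁻⁸ × 0.279))^(1/4).
T = (4.80×10^11)^(1/4) = 833 K.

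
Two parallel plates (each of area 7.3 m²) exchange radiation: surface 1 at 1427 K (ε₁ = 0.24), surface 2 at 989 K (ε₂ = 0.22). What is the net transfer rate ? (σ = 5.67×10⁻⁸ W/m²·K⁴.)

Q ≈ 1.71×10^5 W

For two large parallel gray plates, q = σ(T₁⁴ − T₂⁴) / (1/ε₁ + 1/ε₂ − 1).
1/ε₁ + 1/ε₂ − 1 = 1/0.24 + 1/0.22 − 1 = 7.712.
T₁⁴ − T₂⁴ = 4.15×10^12 − 9.57×10^11 = 3.19×10^12 K⁴.
q = 5.67×10⁻⁸ × 3.19×10^12 / 7.712 = 23500 W/m².
Q = q·A = 23500 × 7.3 = 1.71×10^5 W.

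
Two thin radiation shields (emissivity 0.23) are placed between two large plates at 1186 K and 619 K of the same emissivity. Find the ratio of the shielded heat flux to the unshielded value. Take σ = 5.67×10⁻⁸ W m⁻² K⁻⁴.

With N identical shields there are N+1 = 3 gaps in series, each with the same radiative resistance, so the flux falls to 1/(N+1) of its unshielded value.

ratio ≈ 0.333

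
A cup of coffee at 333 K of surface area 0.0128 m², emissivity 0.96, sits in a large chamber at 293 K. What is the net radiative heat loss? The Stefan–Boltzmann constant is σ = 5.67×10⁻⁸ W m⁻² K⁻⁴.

Q = εσA(T⁴ − T_s⁴). T⁴ − T_s⁴ = (333)⁴ − (293)⁴ = 1.23×10^10 − 7.37×10^9 = 4.93×10^9 K⁴.
Q = 0.96 × 5.67×10⁻⁸ × 0.0128 × 4.93×10^9 = 3.43 W.

Q ≈ 3.43 W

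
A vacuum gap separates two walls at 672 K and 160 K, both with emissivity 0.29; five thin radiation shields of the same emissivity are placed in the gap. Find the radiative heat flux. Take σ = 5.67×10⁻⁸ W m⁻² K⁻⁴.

Each of the 6 gaps contributes resistance (2/ε − 1) = 2/0.29 − 1 = 5.897; total = 35.38.
q = σ(T₁⁴ − T₂⁴) / 35.38 = 5.67×10⁻⁸ × 2.03×10^11 / 35.38 = 326 W/m².

q ≈ 326 W/m²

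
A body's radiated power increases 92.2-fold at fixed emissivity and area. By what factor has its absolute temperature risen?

factor ≈ 3.10

P ∝ T⁴ ⇒ T ∝ P^(1/4), so T scales by (92.2)^(1/4) = 3.10.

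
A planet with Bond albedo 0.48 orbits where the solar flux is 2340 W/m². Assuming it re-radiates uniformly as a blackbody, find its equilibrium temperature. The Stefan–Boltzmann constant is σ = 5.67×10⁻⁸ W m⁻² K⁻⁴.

Power absorbed = (1−a)S·πR²; power emitted = 4πR²σT⁴. Equating and cancelling πR²:
T = ((1−a)S / 4σ)^(1/4) = (1220 / (4 × 5.67×10⁻⁸))^(1/4) = (5.37×10^9)^(1/4).
T = 271 K.

T ≈ 271 K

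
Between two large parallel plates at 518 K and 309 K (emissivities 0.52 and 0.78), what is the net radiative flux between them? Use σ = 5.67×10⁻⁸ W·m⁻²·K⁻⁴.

q ≈ 1620 W/m²

For two large parallel gray plates, q = σ(T₁⁴ − T₂⁴) / (1/ε₁ + 1/ε₂ − 1).
1/ε₁ + 1/ε₂ − 1 = 1/0.52 + 1/0.78 − 1 = 2.205.
T₁⁴ − T₂⁴ = 7.20×10^10 − 9.12×10^9 = 6.29×10^10 K⁴.
q = 5.67×10⁻⁸ × 6.29×10^10 / 2.205 = 1620 W/m².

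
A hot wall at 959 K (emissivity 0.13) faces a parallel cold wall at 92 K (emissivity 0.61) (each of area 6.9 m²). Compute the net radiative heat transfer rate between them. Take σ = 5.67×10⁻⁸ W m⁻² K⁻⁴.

Q ≈ 39700 W

For two large parallel gray plates, q = σ(T₁⁴ − T₂⁴) / (1/ε₁ + 1/ε₂ − 1).
1/ε₁ + 1/ε₂ − 1 = 1/0.13 + 1/0.61 − 1 = 8.332.
T₁⁴ − T₂⁴ = 8.46×10^11 − 7.16×10^7 = 8.46×10^11 K⁴.
q = 5.67×10⁻⁸ × 8.46×10^11 / 8.332 = 5760 W/m².
Q = q·A = 5760 × 6.9 = 39700 W.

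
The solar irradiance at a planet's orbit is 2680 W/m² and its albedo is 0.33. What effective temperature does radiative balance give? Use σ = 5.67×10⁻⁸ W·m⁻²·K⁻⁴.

T ≈ 298 K

Power absorbed = (1−a)S·πR²; power emitted = 4πR²σT⁴. Equating and cancelling πR²:
T = ((1−a)S / 4σ)^(1/4) = (1800 / (4 × 5.67×10⁻⁸))^(1/4) = (7.92×10^9)^(1/4).
T = 298 K.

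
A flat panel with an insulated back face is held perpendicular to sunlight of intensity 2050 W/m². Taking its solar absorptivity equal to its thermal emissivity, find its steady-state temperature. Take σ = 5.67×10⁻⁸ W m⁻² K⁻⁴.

Absorbed flux αS = emitted flux εσT⁴ (one radiating face); with α = ε, T = (S/σ)^(1/4).
T = (2050 / 5.67×10⁻⁸)^(1/4) = (3.62×10^10)^(1/4).
T = 436 K.

T ≈ 436 K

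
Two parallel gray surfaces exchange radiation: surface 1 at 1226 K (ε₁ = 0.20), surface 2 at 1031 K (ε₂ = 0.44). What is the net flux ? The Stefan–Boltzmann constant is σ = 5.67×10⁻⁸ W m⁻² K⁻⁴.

q ≈ 10200 W/m²

For two large parallel gray plates, q = σ(T₁⁴ − T₂⁴) / (1/ε₁ + 1/ε₂ − 1).
1/ε₁ + 1/ε₂ − 1 = 1/0.20 + 1/0.44 − 1 = 6.273.
T₁⁴ − T₂⁴ = 2.26×10^12 − 1.13×10^12 = 1.13×10^12 K⁴.
q = 5.67×10⁻⁸ × 1.13×10^12 / 6.273 = 10200 W/m².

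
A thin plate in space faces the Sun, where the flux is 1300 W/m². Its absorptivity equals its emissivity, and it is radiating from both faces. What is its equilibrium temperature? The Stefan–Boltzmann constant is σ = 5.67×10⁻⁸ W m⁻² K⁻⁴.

Absorbed flux αS = emitted flux 2εσT⁴ per unit area; with α = ε this gives T = (S/2σ)^(1/4).
T = (1300 / (2 × 5.67×10⁻⁸))^(1/4) = (1.15×10^10)^(1/4).
T = 327 K.

T ≈ 327 K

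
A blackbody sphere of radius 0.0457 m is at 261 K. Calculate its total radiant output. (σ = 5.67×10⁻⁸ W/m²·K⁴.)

A = 4πr² = 4π × (0.0457)² = 0.0262 m².
P = σAT⁴ = 5.67×10⁻⁸ × 0.0262 × (261)⁴ = 5.67×10⁻⁸ × 0.0262 × 4.64×10^9.
P = 6.91 W.

P ≈ 6.91 W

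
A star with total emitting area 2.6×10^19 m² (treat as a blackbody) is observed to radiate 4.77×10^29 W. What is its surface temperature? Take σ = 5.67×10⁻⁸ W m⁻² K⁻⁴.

T ≈ 23900 K

From P = σAT⁴, T = (P / σA)^(1/4) = (4.77×10^29 / (5.67×10⁻⁸ × 2.60×10^19))^(1/4).
T = (3.24×10^17)^(1/4) = 23900 K.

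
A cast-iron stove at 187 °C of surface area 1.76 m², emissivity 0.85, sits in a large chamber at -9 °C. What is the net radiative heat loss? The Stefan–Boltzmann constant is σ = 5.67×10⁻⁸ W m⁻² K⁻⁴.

Q ≈ 3390 W

Convert: 187 °C = 460 K; -9 °C = 264 K.
Q = εσA(T⁴ − T_s⁴). T⁴ − T_s⁴ = (460)⁴ − (264)⁴ = 4.48×10^10 − 4.86×10^9 = 3.99×10^10 K⁴.
Q = 0.85 × 5.67×10⁻⁸ × 1.76 × 3.99×10^10 = 3390 W.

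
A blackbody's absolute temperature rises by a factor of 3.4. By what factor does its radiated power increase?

factor ≈ 134

P ∝ T⁴, so the power scales as (3.4)⁴ = 134.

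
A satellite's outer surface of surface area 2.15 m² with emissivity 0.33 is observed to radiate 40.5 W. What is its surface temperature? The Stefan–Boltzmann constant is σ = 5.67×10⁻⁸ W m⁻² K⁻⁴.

T ≈ 178 K

From P = εσAT⁴, T = (P / εσA)^(1/4) = (40.5 / (0.33 × 5.67×10⁻⁸ × 2.15))^(1/4).
T = (1.01×10^9)^(1/4) = 178 K.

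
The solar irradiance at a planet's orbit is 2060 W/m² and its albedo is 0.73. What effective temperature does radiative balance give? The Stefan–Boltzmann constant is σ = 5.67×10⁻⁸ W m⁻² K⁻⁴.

Power absorbed = (1−a)S·πR²; power emitted = 4πR²σT⁴. Equating and cancelling πR²:
T = ((1−a)S / 4σ)^(1/4) = (556 / (4 × 5.67×10⁻⁸))^(1/4) = (2.45×10^9)^(1/4).
T = 223 K.

T ≈ 223 K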